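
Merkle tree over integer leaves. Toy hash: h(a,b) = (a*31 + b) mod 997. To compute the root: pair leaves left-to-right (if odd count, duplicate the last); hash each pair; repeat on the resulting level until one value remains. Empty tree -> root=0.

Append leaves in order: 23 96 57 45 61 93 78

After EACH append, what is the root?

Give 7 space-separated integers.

Answer: 23 809 981 969 779 806 321

Derivation:
After append 23 (leaves=[23]):
  L0: [23]
  root=23
After append 96 (leaves=[23, 96]):
  L0: [23, 96]
  L1: h(23,96)=(23*31+96)%997=809 -> [809]
  root=809
After append 57 (leaves=[23, 96, 57]):
  L0: [23, 96, 57]
  L1: h(23,96)=(23*31+96)%997=809 h(57,57)=(57*31+57)%997=827 -> [809, 827]
  L2: h(809,827)=(809*31+827)%997=981 -> [981]
  root=981
After append 45 (leaves=[23, 96, 57, 45]):
  L0: [23, 96, 57, 45]
  L1: h(23,96)=(23*31+96)%997=809 h(57,45)=(57*31+45)%997=815 -> [809, 815]
  L2: h(809,815)=(809*31+815)%997=969 -> [969]
  root=969
After append 61 (leaves=[23, 96, 57, 45, 61]):
  L0: [23, 96, 57, 45, 61]
  L1: h(23,96)=(23*31+96)%997=809 h(57,45)=(57*31+45)%997=815 h(61,61)=(61*31+61)%997=955 -> [809, 815, 955]
  L2: h(809,815)=(809*31+815)%997=969 h(955,955)=(955*31+955)%997=650 -> [969, 650]
  L3: h(969,650)=(969*31+650)%997=779 -> [779]
  root=779
After append 93 (leaves=[23, 96, 57, 45, 61, 93]):
  L0: [23, 96, 57, 45, 61, 93]
  L1: h(23,96)=(23*31+96)%997=809 h(57,45)=(57*31+45)%997=815 h(61,93)=(61*31+93)%997=987 -> [809, 815, 987]
  L2: h(809,815)=(809*31+815)%997=969 h(987,987)=(987*31+987)%997=677 -> [969, 677]
  L3: h(969,677)=(969*31+677)%997=806 -> [806]
  root=806
After append 78 (leaves=[23, 96, 57, 45, 61, 93, 78]):
  L0: [23, 96, 57, 45, 61, 93, 78]
  L1: h(23,96)=(23*31+96)%997=809 h(57,45)=(57*31+45)%997=815 h(61,93)=(61*31+93)%997=987 h(78,78)=(78*31+78)%997=502 -> [809, 815, 987, 502]
  L2: h(809,815)=(809*31+815)%997=969 h(987,502)=(987*31+502)%997=192 -> [969, 192]
  L3: h(969,192)=(969*31+192)%997=321 -> [321]
  root=321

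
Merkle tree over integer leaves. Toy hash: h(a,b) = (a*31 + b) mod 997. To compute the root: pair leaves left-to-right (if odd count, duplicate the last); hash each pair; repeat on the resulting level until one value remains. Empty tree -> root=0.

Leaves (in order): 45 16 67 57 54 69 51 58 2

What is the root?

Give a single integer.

L0: [45, 16, 67, 57, 54, 69, 51, 58, 2]
L1: h(45,16)=(45*31+16)%997=414 h(67,57)=(67*31+57)%997=140 h(54,69)=(54*31+69)%997=746 h(51,58)=(51*31+58)%997=642 h(2,2)=(2*31+2)%997=64 -> [414, 140, 746, 642, 64]
L2: h(414,140)=(414*31+140)%997=13 h(746,642)=(746*31+642)%997=837 h(64,64)=(64*31+64)%997=54 -> [13, 837, 54]
L3: h(13,837)=(13*31+837)%997=243 h(54,54)=(54*31+54)%997=731 -> [243, 731]
L4: h(243,731)=(243*31+731)%997=288 -> [288]

Answer: 288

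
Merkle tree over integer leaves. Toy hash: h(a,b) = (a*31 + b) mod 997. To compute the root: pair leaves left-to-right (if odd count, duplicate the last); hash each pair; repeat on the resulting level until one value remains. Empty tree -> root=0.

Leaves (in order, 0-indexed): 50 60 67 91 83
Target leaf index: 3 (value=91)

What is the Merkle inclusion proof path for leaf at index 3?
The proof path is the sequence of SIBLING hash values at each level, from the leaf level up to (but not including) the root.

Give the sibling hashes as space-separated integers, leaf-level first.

Answer: 67 613 247

Derivation:
L0 (leaves): [50, 60, 67, 91, 83], target index=3
L1: h(50,60)=(50*31+60)%997=613 [pair 0] h(67,91)=(67*31+91)%997=174 [pair 1] h(83,83)=(83*31+83)%997=662 [pair 2] -> [613, 174, 662]
  Sibling for proof at L0: 67
L2: h(613,174)=(613*31+174)%997=234 [pair 0] h(662,662)=(662*31+662)%997=247 [pair 1] -> [234, 247]
  Sibling for proof at L1: 613
L3: h(234,247)=(234*31+247)%997=522 [pair 0] -> [522]
  Sibling for proof at L2: 247
Root: 522
Proof path (sibling hashes from leaf to root): [67, 613, 247]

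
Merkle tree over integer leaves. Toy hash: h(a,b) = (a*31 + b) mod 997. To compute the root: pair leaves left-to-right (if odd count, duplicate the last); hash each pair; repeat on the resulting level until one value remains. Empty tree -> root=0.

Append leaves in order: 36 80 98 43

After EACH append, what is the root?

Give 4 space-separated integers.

After append 36 (leaves=[36]):
  L0: [36]
  root=36
After append 80 (leaves=[36, 80]):
  L0: [36, 80]
  L1: h(36,80)=(36*31+80)%997=199 -> [199]
  root=199
After append 98 (leaves=[36, 80, 98]):
  L0: [36, 80, 98]
  L1: h(36,80)=(36*31+80)%997=199 h(98,98)=(98*31+98)%997=145 -> [199, 145]
  L2: h(199,145)=(199*31+145)%997=332 -> [332]
  root=332
After append 43 (leaves=[36, 80, 98, 43]):
  L0: [36, 80, 98, 43]
  L1: h(36,80)=(36*31+80)%997=199 h(98,43)=(98*31+43)%997=90 -> [199, 90]
  L2: h(199,90)=(199*31+90)%997=277 -> [277]
  root=277

Answer: 36 199 332 277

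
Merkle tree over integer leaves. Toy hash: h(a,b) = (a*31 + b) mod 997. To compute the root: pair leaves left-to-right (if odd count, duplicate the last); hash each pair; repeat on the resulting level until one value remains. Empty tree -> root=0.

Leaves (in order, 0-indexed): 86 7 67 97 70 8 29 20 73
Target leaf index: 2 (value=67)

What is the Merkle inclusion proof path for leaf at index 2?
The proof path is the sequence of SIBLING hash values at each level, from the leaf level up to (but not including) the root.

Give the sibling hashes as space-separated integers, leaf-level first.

L0 (leaves): [86, 7, 67, 97, 70, 8, 29, 20, 73], target index=2
L1: h(86,7)=(86*31+7)%997=679 [pair 0] h(67,97)=(67*31+97)%997=180 [pair 1] h(70,8)=(70*31+8)%997=184 [pair 2] h(29,20)=(29*31+20)%997=919 [pair 3] h(73,73)=(73*31+73)%997=342 [pair 4] -> [679, 180, 184, 919, 342]
  Sibling for proof at L0: 97
L2: h(679,180)=(679*31+180)%997=292 [pair 0] h(184,919)=(184*31+919)%997=641 [pair 1] h(342,342)=(342*31+342)%997=974 [pair 2] -> [292, 641, 974]
  Sibling for proof at L1: 679
L3: h(292,641)=(292*31+641)%997=720 [pair 0] h(974,974)=(974*31+974)%997=261 [pair 1] -> [720, 261]
  Sibling for proof at L2: 641
L4: h(720,261)=(720*31+261)%997=647 [pair 0] -> [647]
  Sibling for proof at L3: 261
Root: 647
Proof path (sibling hashes from leaf to root): [97, 679, 641, 261]

Answer: 97 679 641 261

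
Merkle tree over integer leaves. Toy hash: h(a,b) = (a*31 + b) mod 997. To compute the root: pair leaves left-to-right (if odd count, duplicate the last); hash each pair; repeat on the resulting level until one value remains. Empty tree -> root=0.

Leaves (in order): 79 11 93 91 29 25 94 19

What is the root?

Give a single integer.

L0: [79, 11, 93, 91, 29, 25, 94, 19]
L1: h(79,11)=(79*31+11)%997=466 h(93,91)=(93*31+91)%997=980 h(29,25)=(29*31+25)%997=924 h(94,19)=(94*31+19)%997=939 -> [466, 980, 924, 939]
L2: h(466,980)=(466*31+980)%997=471 h(924,939)=(924*31+939)%997=670 -> [471, 670]
L3: h(471,670)=(471*31+670)%997=316 -> [316]

Answer: 316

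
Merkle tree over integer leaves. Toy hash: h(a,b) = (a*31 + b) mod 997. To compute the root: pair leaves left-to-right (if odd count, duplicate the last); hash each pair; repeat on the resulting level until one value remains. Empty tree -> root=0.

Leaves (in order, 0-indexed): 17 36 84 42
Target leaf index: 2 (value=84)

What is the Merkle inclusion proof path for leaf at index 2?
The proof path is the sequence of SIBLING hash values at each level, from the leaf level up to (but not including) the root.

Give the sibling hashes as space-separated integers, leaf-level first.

L0 (leaves): [17, 36, 84, 42], target index=2
L1: h(17,36)=(17*31+36)%997=563 [pair 0] h(84,42)=(84*31+42)%997=652 [pair 1] -> [563, 652]
  Sibling for proof at L0: 42
L2: h(563,652)=(563*31+652)%997=159 [pair 0] -> [159]
  Sibling for proof at L1: 563
Root: 159
Proof path (sibling hashes from leaf to root): [42, 563]

Answer: 42 563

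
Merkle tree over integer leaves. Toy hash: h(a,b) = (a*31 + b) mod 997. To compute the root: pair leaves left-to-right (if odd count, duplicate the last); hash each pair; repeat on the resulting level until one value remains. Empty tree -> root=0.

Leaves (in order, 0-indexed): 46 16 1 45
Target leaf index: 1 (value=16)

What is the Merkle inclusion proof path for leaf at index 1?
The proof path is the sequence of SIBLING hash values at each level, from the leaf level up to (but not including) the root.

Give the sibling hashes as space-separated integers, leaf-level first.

L0 (leaves): [46, 16, 1, 45], target index=1
L1: h(46,16)=(46*31+16)%997=445 [pair 0] h(1,45)=(1*31+45)%997=76 [pair 1] -> [445, 76]
  Sibling for proof at L0: 46
L2: h(445,76)=(445*31+76)%997=910 [pair 0] -> [910]
  Sibling for proof at L1: 76
Root: 910
Proof path (sibling hashes from leaf to root): [46, 76]

Answer: 46 76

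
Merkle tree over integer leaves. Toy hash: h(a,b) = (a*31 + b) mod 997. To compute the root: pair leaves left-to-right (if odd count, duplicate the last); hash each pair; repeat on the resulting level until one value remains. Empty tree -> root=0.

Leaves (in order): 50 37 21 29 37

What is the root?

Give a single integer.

Answer: 839

Derivation:
L0: [50, 37, 21, 29, 37]
L1: h(50,37)=(50*31+37)%997=590 h(21,29)=(21*31+29)%997=680 h(37,37)=(37*31+37)%997=187 -> [590, 680, 187]
L2: h(590,680)=(590*31+680)%997=27 h(187,187)=(187*31+187)%997=2 -> [27, 2]
L3: h(27,2)=(27*31+2)%997=839 -> [839]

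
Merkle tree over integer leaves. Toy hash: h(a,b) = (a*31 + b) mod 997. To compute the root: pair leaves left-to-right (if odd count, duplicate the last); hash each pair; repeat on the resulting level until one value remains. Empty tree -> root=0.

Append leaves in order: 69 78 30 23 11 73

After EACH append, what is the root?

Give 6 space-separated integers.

After append 69 (leaves=[69]):
  L0: [69]
  root=69
After append 78 (leaves=[69, 78]):
  L0: [69, 78]
  L1: h(69,78)=(69*31+78)%997=223 -> [223]
  root=223
After append 30 (leaves=[69, 78, 30]):
  L0: [69, 78, 30]
  L1: h(69,78)=(69*31+78)%997=223 h(30,30)=(30*31+30)%997=960 -> [223, 960]
  L2: h(223,960)=(223*31+960)%997=894 -> [894]
  root=894
After append 23 (leaves=[69, 78, 30, 23]):
  L0: [69, 78, 30, 23]
  L1: h(69,78)=(69*31+78)%997=223 h(30,23)=(30*31+23)%997=953 -> [223, 953]
  L2: h(223,953)=(223*31+953)%997=887 -> [887]
  root=887
After append 11 (leaves=[69, 78, 30, 23, 11]):
  L0: [69, 78, 30, 23, 11]
  L1: h(69,78)=(69*31+78)%997=223 h(30,23)=(30*31+23)%997=953 h(11,11)=(11*31+11)%997=352 -> [223, 953, 352]
  L2: h(223,953)=(223*31+953)%997=887 h(352,352)=(352*31+352)%997=297 -> [887, 297]
  L3: h(887,297)=(887*31+297)%997=875 -> [875]
  root=875
After append 73 (leaves=[69, 78, 30, 23, 11, 73]):
  L0: [69, 78, 30, 23, 11, 73]
  L1: h(69,78)=(69*31+78)%997=223 h(30,23)=(30*31+23)%997=953 h(11,73)=(11*31+73)%997=414 -> [223, 953, 414]
  L2: h(223,953)=(223*31+953)%997=887 h(414,414)=(414*31+414)%997=287 -> [887, 287]
  L3: h(887,287)=(887*31+287)%997=865 -> [865]
  root=865

Answer: 69 223 894 887 875 865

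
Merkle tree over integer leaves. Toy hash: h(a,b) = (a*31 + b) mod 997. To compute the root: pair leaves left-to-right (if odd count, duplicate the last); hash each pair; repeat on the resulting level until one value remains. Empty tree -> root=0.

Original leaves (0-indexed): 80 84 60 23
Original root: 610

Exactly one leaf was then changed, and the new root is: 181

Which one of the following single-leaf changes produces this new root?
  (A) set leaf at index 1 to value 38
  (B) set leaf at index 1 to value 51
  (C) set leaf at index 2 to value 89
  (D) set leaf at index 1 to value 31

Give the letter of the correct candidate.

Original leaves: [80, 84, 60, 23]
Target new root: 181
Try each candidate change and compute the resulting root:
Candidate A: set leaf[1] = 38 -> leaves = [80, 38, 60, 23]
  L0: [80, 38, 60, 23]
  L1: h(80,38)=(80*31+38)%997=524 h(60,23)=(60*31+23)%997=886 -> [524, 886]
  L2: h(524,886)=(524*31+886)%997=181 -> [181]
  root = 181 == target 181  ** MATCH **
Candidate B: set leaf[1] = 51 -> leaves = [80, 51, 60, 23]
  L0: [80, 51, 60, 23]
  L1: h(80,51)=(80*31+51)%997=537 h(60,23)=(60*31+23)%997=886 -> [537, 886]
  L2: h(537,886)=(537*31+886)%997=584 -> [584]
  root = 584 != target 181
Candidate C: set leaf[2] = 89 -> leaves = [80, 84, 89, 23]
  L0: [80, 84, 89, 23]
  L1: h(80,84)=(80*31+84)%997=570 h(89,23)=(89*31+23)%997=788 -> [570, 788]
  L2: h(570,788)=(570*31+788)%997=512 -> [512]
  root = 512 != target 181
Candidate D: set leaf[1] = 31 -> leaves = [80, 31, 60, 23]
  L0: [80, 31, 60, 23]
  L1: h(80,31)=(80*31+31)%997=517 h(60,23)=(60*31+23)%997=886 -> [517, 886]
  L2: h(517,886)=(517*31+886)%997=961 -> [961]
  root = 961 != target 181
Candidate A produces the target root.

Answer: A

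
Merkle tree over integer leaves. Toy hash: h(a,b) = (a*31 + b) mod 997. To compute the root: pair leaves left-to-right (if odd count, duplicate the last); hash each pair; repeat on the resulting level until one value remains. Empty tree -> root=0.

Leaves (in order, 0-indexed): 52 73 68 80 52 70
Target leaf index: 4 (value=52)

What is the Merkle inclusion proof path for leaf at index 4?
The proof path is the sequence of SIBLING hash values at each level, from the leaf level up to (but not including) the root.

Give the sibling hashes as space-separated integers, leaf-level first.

Answer: 70 685 585

Derivation:
L0 (leaves): [52, 73, 68, 80, 52, 70], target index=4
L1: h(52,73)=(52*31+73)%997=688 [pair 0] h(68,80)=(68*31+80)%997=194 [pair 1] h(52,70)=(52*31+70)%997=685 [pair 2] -> [688, 194, 685]
  Sibling for proof at L0: 70
L2: h(688,194)=(688*31+194)%997=585 [pair 0] h(685,685)=(685*31+685)%997=983 [pair 1] -> [585, 983]
  Sibling for proof at L1: 685
L3: h(585,983)=(585*31+983)%997=175 [pair 0] -> [175]
  Sibling for proof at L2: 585
Root: 175
Proof path (sibling hashes from leaf to root): [70, 685, 585]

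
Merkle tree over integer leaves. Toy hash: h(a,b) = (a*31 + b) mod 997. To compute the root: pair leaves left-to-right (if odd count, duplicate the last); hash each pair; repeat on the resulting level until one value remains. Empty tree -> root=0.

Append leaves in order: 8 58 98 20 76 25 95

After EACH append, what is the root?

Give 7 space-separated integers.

Answer: 8 306 658 580 92 454 116

Derivation:
After append 8 (leaves=[8]):
  L0: [8]
  root=8
After append 58 (leaves=[8, 58]):
  L0: [8, 58]
  L1: h(8,58)=(8*31+58)%997=306 -> [306]
  root=306
After append 98 (leaves=[8, 58, 98]):
  L0: [8, 58, 98]
  L1: h(8,58)=(8*31+58)%997=306 h(98,98)=(98*31+98)%997=145 -> [306, 145]
  L2: h(306,145)=(306*31+145)%997=658 -> [658]
  root=658
After append 20 (leaves=[8, 58, 98, 20]):
  L0: [8, 58, 98, 20]
  L1: h(8,58)=(8*31+58)%997=306 h(98,20)=(98*31+20)%997=67 -> [306, 67]
  L2: h(306,67)=(306*31+67)%997=580 -> [580]
  root=580
After append 76 (leaves=[8, 58, 98, 20, 76]):
  L0: [8, 58, 98, 20, 76]
  L1: h(8,58)=(8*31+58)%997=306 h(98,20)=(98*31+20)%997=67 h(76,76)=(76*31+76)%997=438 -> [306, 67, 438]
  L2: h(306,67)=(306*31+67)%997=580 h(438,438)=(438*31+438)%997=58 -> [580, 58]
  L3: h(580,58)=(580*31+58)%997=92 -> [92]
  root=92
After append 25 (leaves=[8, 58, 98, 20, 76, 25]):
  L0: [8, 58, 98, 20, 76, 25]
  L1: h(8,58)=(8*31+58)%997=306 h(98,20)=(98*31+20)%997=67 h(76,25)=(76*31+25)%997=387 -> [306, 67, 387]
  L2: h(306,67)=(306*31+67)%997=580 h(387,387)=(387*31+387)%997=420 -> [580, 420]
  L3: h(580,420)=(580*31+420)%997=454 -> [454]
  root=454
After append 95 (leaves=[8, 58, 98, 20, 76, 25, 95]):
  L0: [8, 58, 98, 20, 76, 25, 95]
  L1: h(8,58)=(8*31+58)%997=306 h(98,20)=(98*31+20)%997=67 h(76,25)=(76*31+25)%997=387 h(95,95)=(95*31+95)%997=49 -> [306, 67, 387, 49]
  L2: h(306,67)=(306*31+67)%997=580 h(387,49)=(387*31+49)%997=82 -> [580, 82]
  L3: h(580,82)=(580*31+82)%997=116 -> [116]
  root=116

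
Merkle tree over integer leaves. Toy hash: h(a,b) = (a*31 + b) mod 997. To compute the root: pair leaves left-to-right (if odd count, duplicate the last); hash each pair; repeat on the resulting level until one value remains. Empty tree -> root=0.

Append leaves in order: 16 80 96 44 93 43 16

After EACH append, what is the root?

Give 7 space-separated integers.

Answer: 16 576 988 936 620 17 594

Derivation:
After append 16 (leaves=[16]):
  L0: [16]
  root=16
After append 80 (leaves=[16, 80]):
  L0: [16, 80]
  L1: h(16,80)=(16*31+80)%997=576 -> [576]
  root=576
After append 96 (leaves=[16, 80, 96]):
  L0: [16, 80, 96]
  L1: h(16,80)=(16*31+80)%997=576 h(96,96)=(96*31+96)%997=81 -> [576, 81]
  L2: h(576,81)=(576*31+81)%997=988 -> [988]
  root=988
After append 44 (leaves=[16, 80, 96, 44]):
  L0: [16, 80, 96, 44]
  L1: h(16,80)=(16*31+80)%997=576 h(96,44)=(96*31+44)%997=29 -> [576, 29]
  L2: h(576,29)=(576*31+29)%997=936 -> [936]
  root=936
After append 93 (leaves=[16, 80, 96, 44, 93]):
  L0: [16, 80, 96, 44, 93]
  L1: h(16,80)=(16*31+80)%997=576 h(96,44)=(96*31+44)%997=29 h(93,93)=(93*31+93)%997=982 -> [576, 29, 982]
  L2: h(576,29)=(576*31+29)%997=936 h(982,982)=(982*31+982)%997=517 -> [936, 517]
  L3: h(936,517)=(936*31+517)%997=620 -> [620]
  root=620
After append 43 (leaves=[16, 80, 96, 44, 93, 43]):
  L0: [16, 80, 96, 44, 93, 43]
  L1: h(16,80)=(16*31+80)%997=576 h(96,44)=(96*31+44)%997=29 h(93,43)=(93*31+43)%997=932 -> [576, 29, 932]
  L2: h(576,29)=(576*31+29)%997=936 h(932,932)=(932*31+932)%997=911 -> [936, 911]
  L3: h(936,911)=(936*31+911)%997=17 -> [17]
  root=17
After append 16 (leaves=[16, 80, 96, 44, 93, 43, 16]):
  L0: [16, 80, 96, 44, 93, 43, 16]
  L1: h(16,80)=(16*31+80)%997=576 h(96,44)=(96*31+44)%997=29 h(93,43)=(93*31+43)%997=932 h(16,16)=(16*31+16)%997=512 -> [576, 29, 932, 512]
  L2: h(576,29)=(576*31+29)%997=936 h(932,512)=(932*31+512)%997=491 -> [936, 491]
  L3: h(936,491)=(936*31+491)%997=594 -> [594]
  root=594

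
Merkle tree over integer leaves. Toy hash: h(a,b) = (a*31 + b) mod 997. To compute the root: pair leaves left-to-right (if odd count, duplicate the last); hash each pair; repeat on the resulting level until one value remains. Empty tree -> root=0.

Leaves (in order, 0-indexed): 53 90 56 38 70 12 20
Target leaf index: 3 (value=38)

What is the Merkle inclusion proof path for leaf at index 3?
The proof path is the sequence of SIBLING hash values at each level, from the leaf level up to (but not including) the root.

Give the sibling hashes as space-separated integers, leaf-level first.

Answer: 56 736 486

Derivation:
L0 (leaves): [53, 90, 56, 38, 70, 12, 20], target index=3
L1: h(53,90)=(53*31+90)%997=736 [pair 0] h(56,38)=(56*31+38)%997=777 [pair 1] h(70,12)=(70*31+12)%997=188 [pair 2] h(20,20)=(20*31+20)%997=640 [pair 3] -> [736, 777, 188, 640]
  Sibling for proof at L0: 56
L2: h(736,777)=(736*31+777)%997=662 [pair 0] h(188,640)=(188*31+640)%997=486 [pair 1] -> [662, 486]
  Sibling for proof at L1: 736
L3: h(662,486)=(662*31+486)%997=71 [pair 0] -> [71]
  Sibling for proof at L2: 486
Root: 71
Proof path (sibling hashes from leaf to root): [56, 736, 486]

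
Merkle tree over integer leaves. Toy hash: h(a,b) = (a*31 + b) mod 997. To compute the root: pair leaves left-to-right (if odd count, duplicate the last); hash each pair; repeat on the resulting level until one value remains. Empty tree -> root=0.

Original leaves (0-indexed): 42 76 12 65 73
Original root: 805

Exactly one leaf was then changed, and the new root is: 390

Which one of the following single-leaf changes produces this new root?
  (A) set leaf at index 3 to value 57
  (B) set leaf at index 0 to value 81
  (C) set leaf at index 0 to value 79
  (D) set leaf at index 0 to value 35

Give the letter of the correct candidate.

Original leaves: [42, 76, 12, 65, 73]
Target new root: 390
Try each candidate change and compute the resulting root:
Candidate A: set leaf[3] = 57 -> leaves = [42, 76, 12, 57, 73]
  L0: [42, 76, 12, 57, 73]
  L1: h(42,76)=(42*31+76)%997=381 h(12,57)=(12*31+57)%997=429 h(73,73)=(73*31+73)%997=342 -> [381, 429, 342]
  L2: h(381,429)=(381*31+429)%997=276 h(342,342)=(342*31+342)%997=974 -> [276, 974]
  L3: h(276,974)=(276*31+974)%997=557 -> [557]
  root = 557 != target 390
Candidate B: set leaf[0] = 81 -> leaves = [81, 76, 12, 65, 73]
  L0: [81, 76, 12, 65, 73]
  L1: h(81,76)=(81*31+76)%997=593 h(12,65)=(12*31+65)%997=437 h(73,73)=(73*31+73)%997=342 -> [593, 437, 342]
  L2: h(593,437)=(593*31+437)%997=874 h(342,342)=(342*31+342)%997=974 -> [874, 974]
  L3: h(874,974)=(874*31+974)%997=152 -> [152]
  root = 152 != target 390
Candidate C: set leaf[0] = 79 -> leaves = [79, 76, 12, 65, 73]
  L0: [79, 76, 12, 65, 73]
  L1: h(79,76)=(79*31+76)%997=531 h(12,65)=(12*31+65)%997=437 h(73,73)=(73*31+73)%997=342 -> [531, 437, 342]
  L2: h(531,437)=(531*31+437)%997=946 h(342,342)=(342*31+342)%997=974 -> [946, 974]
  L3: h(946,974)=(946*31+974)%997=390 -> [390]
  root = 390 == target 390  ** MATCH **
Candidate D: set leaf[0] = 35 -> leaves = [35, 76, 12, 65, 73]
  L0: [35, 76, 12, 65, 73]
  L1: h(35,76)=(35*31+76)%997=164 h(12,65)=(12*31+65)%997=437 h(73,73)=(73*31+73)%997=342 -> [164, 437, 342]
  L2: h(164,437)=(164*31+437)%997=536 h(342,342)=(342*31+342)%997=974 -> [536, 974]
  L3: h(536,974)=(536*31+974)%997=641 -> [641]
  root = 641 != target 390
Candidate C produces the target root.

Answer: C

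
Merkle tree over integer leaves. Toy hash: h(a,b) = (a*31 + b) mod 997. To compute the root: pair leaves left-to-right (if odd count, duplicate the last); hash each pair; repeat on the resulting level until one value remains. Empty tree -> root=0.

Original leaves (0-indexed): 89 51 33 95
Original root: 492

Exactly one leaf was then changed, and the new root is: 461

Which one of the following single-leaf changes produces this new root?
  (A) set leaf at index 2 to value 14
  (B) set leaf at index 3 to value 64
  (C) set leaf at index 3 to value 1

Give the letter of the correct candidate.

Answer: B

Derivation:
Original leaves: [89, 51, 33, 95]
Target new root: 461
Try each candidate change and compute the resulting root:
Candidate A: set leaf[2] = 14 -> leaves = [89, 51, 14, 95]
  L0: [89, 51, 14, 95]
  L1: h(89,51)=(89*31+51)%997=816 h(14,95)=(14*31+95)%997=529 -> [816, 529]
  L2: h(816,529)=(816*31+529)%997=900 -> [900]
  root = 900 != target 461
Candidate B: set leaf[3] = 64 -> leaves = [89, 51, 33, 64]
  L0: [89, 51, 33, 64]
  L1: h(89,51)=(89*31+51)%997=816 h(33,64)=(33*31+64)%997=90 -> [816, 90]
  L2: h(816,90)=(816*31+90)%997=461 -> [461]
  root = 461 == target 461  ** MATCH **
Candidate C: set leaf[3] = 1 -> leaves = [89, 51, 33, 1]
  L0: [89, 51, 33, 1]
  L1: h(89,51)=(89*31+51)%997=816 h(33,1)=(33*31+1)%997=27 -> [816, 27]
  L2: h(816,27)=(816*31+27)%997=398 -> [398]
  root = 398 != target 461
Candidate B produces the target root.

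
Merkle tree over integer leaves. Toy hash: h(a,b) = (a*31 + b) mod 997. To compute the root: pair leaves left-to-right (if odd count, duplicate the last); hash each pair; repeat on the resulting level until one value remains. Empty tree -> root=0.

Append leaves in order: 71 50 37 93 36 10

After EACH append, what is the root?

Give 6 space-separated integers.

Answer: 71 257 178 234 250 415

Derivation:
After append 71 (leaves=[71]):
  L0: [71]
  root=71
After append 50 (leaves=[71, 50]):
  L0: [71, 50]
  L1: h(71,50)=(71*31+50)%997=257 -> [257]
  root=257
After append 37 (leaves=[71, 50, 37]):
  L0: [71, 50, 37]
  L1: h(71,50)=(71*31+50)%997=257 h(37,37)=(37*31+37)%997=187 -> [257, 187]
  L2: h(257,187)=(257*31+187)%997=178 -> [178]
  root=178
After append 93 (leaves=[71, 50, 37, 93]):
  L0: [71, 50, 37, 93]
  L1: h(71,50)=(71*31+50)%997=257 h(37,93)=(37*31+93)%997=243 -> [257, 243]
  L2: h(257,243)=(257*31+243)%997=234 -> [234]
  root=234
After append 36 (leaves=[71, 50, 37, 93, 36]):
  L0: [71, 50, 37, 93, 36]
  L1: h(71,50)=(71*31+50)%997=257 h(37,93)=(37*31+93)%997=243 h(36,36)=(36*31+36)%997=155 -> [257, 243, 155]
  L2: h(257,243)=(257*31+243)%997=234 h(155,155)=(155*31+155)%997=972 -> [234, 972]
  L3: h(234,972)=(234*31+972)%997=250 -> [250]
  root=250
After append 10 (leaves=[71, 50, 37, 93, 36, 10]):
  L0: [71, 50, 37, 93, 36, 10]
  L1: h(71,50)=(71*31+50)%997=257 h(37,93)=(37*31+93)%997=243 h(36,10)=(36*31+10)%997=129 -> [257, 243, 129]
  L2: h(257,243)=(257*31+243)%997=234 h(129,129)=(129*31+129)%997=140 -> [234, 140]
  L3: h(234,140)=(234*31+140)%997=415 -> [415]
  root=415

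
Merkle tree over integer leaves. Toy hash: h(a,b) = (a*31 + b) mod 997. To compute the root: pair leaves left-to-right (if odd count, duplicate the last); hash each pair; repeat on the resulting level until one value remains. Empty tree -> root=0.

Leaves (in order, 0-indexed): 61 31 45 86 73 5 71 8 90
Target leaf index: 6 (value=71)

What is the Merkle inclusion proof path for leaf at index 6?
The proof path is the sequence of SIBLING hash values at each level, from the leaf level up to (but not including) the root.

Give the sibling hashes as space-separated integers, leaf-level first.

L0 (leaves): [61, 31, 45, 86, 73, 5, 71, 8, 90], target index=6
L1: h(61,31)=(61*31+31)%997=925 [pair 0] h(45,86)=(45*31+86)%997=484 [pair 1] h(73,5)=(73*31+5)%997=274 [pair 2] h(71,8)=(71*31+8)%997=215 [pair 3] h(90,90)=(90*31+90)%997=886 [pair 4] -> [925, 484, 274, 215, 886]
  Sibling for proof at L0: 8
L2: h(925,484)=(925*31+484)%997=246 [pair 0] h(274,215)=(274*31+215)%997=733 [pair 1] h(886,886)=(886*31+886)%997=436 [pair 2] -> [246, 733, 436]
  Sibling for proof at L1: 274
L3: h(246,733)=(246*31+733)%997=383 [pair 0] h(436,436)=(436*31+436)%997=991 [pair 1] -> [383, 991]
  Sibling for proof at L2: 246
L4: h(383,991)=(383*31+991)%997=900 [pair 0] -> [900]
  Sibling for proof at L3: 991
Root: 900
Proof path (sibling hashes from leaf to root): [8, 274, 246, 991]

Answer: 8 274 246 991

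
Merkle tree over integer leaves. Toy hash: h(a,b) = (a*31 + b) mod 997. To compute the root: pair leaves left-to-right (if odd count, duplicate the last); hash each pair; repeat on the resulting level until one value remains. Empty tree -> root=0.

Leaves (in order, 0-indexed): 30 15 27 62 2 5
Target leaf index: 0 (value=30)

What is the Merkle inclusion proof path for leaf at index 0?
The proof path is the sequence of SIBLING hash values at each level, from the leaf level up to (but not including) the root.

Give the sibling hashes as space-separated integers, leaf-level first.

Answer: 15 899 150

Derivation:
L0 (leaves): [30, 15, 27, 62, 2, 5], target index=0
L1: h(30,15)=(30*31+15)%997=945 [pair 0] h(27,62)=(27*31+62)%997=899 [pair 1] h(2,5)=(2*31+5)%997=67 [pair 2] -> [945, 899, 67]
  Sibling for proof at L0: 15
L2: h(945,899)=(945*31+899)%997=284 [pair 0] h(67,67)=(67*31+67)%997=150 [pair 1] -> [284, 150]
  Sibling for proof at L1: 899
L3: h(284,150)=(284*31+150)%997=978 [pair 0] -> [978]
  Sibling for proof at L2: 150
Root: 978
Proof path (sibling hashes from leaf to root): [15, 899, 150]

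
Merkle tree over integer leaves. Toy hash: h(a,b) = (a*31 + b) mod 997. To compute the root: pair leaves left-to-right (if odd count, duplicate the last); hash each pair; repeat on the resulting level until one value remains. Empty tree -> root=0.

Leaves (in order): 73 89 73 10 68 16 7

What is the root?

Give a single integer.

L0: [73, 89, 73, 10, 68, 16, 7]
L1: h(73,89)=(73*31+89)%997=358 h(73,10)=(73*31+10)%997=279 h(68,16)=(68*31+16)%997=130 h(7,7)=(7*31+7)%997=224 -> [358, 279, 130, 224]
L2: h(358,279)=(358*31+279)%997=410 h(130,224)=(130*31+224)%997=266 -> [410, 266]
L3: h(410,266)=(410*31+266)%997=15 -> [15]

Answer: 15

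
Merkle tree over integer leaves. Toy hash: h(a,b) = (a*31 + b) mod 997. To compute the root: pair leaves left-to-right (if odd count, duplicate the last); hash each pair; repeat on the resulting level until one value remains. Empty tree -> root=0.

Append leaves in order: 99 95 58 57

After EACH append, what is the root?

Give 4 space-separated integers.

After append 99 (leaves=[99]):
  L0: [99]
  root=99
After append 95 (leaves=[99, 95]):
  L0: [99, 95]
  L1: h(99,95)=(99*31+95)%997=173 -> [173]
  root=173
After append 58 (leaves=[99, 95, 58]):
  L0: [99, 95, 58]
  L1: h(99,95)=(99*31+95)%997=173 h(58,58)=(58*31+58)%997=859 -> [173, 859]
  L2: h(173,859)=(173*31+859)%997=240 -> [240]
  root=240
After append 57 (leaves=[99, 95, 58, 57]):
  L0: [99, 95, 58, 57]
  L1: h(99,95)=(99*31+95)%997=173 h(58,57)=(58*31+57)%997=858 -> [173, 858]
  L2: h(173,858)=(173*31+858)%997=239 -> [239]
  root=239

Answer: 99 173 240 239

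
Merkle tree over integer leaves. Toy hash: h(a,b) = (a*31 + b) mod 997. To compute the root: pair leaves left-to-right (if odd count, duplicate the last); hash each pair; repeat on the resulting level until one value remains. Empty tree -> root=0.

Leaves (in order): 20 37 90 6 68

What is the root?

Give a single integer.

L0: [20, 37, 90, 6, 68]
L1: h(20,37)=(20*31+37)%997=657 h(90,6)=(90*31+6)%997=802 h(68,68)=(68*31+68)%997=182 -> [657, 802, 182]
L2: h(657,802)=(657*31+802)%997=232 h(182,182)=(182*31+182)%997=839 -> [232, 839]
L3: h(232,839)=(232*31+839)%997=55 -> [55]

Answer: 55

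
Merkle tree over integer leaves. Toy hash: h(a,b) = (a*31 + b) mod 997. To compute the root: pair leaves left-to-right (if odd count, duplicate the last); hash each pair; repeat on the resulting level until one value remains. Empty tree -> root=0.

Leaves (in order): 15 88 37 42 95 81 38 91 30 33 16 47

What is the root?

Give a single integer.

Answer: 852

Derivation:
L0: [15, 88, 37, 42, 95, 81, 38, 91, 30, 33, 16, 47]
L1: h(15,88)=(15*31+88)%997=553 h(37,42)=(37*31+42)%997=192 h(95,81)=(95*31+81)%997=35 h(38,91)=(38*31+91)%997=272 h(30,33)=(30*31+33)%997=963 h(16,47)=(16*31+47)%997=543 -> [553, 192, 35, 272, 963, 543]
L2: h(553,192)=(553*31+192)%997=386 h(35,272)=(35*31+272)%997=360 h(963,543)=(963*31+543)%997=486 -> [386, 360, 486]
L3: h(386,360)=(386*31+360)%997=362 h(486,486)=(486*31+486)%997=597 -> [362, 597]
L4: h(362,597)=(362*31+597)%997=852 -> [852]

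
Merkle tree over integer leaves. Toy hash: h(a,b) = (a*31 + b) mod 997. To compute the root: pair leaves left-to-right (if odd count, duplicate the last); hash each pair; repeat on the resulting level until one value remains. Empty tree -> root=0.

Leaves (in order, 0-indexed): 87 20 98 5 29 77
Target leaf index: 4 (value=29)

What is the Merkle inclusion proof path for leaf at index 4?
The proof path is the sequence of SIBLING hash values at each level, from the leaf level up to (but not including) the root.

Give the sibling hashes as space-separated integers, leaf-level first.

Answer: 77 976 531

Derivation:
L0 (leaves): [87, 20, 98, 5, 29, 77], target index=4
L1: h(87,20)=(87*31+20)%997=723 [pair 0] h(98,5)=(98*31+5)%997=52 [pair 1] h(29,77)=(29*31+77)%997=976 [pair 2] -> [723, 52, 976]
  Sibling for proof at L0: 77
L2: h(723,52)=(723*31+52)%997=531 [pair 0] h(976,976)=(976*31+976)%997=325 [pair 1] -> [531, 325]
  Sibling for proof at L1: 976
L3: h(531,325)=(531*31+325)%997=834 [pair 0] -> [834]
  Sibling for proof at L2: 531
Root: 834
Proof path (sibling hashes from leaf to root): [77, 976, 531]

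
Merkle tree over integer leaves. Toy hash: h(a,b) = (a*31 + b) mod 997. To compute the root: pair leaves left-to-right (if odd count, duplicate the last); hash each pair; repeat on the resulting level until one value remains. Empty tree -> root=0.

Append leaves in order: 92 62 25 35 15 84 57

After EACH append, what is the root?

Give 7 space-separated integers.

Answer: 92 920 407 417 371 585 863

Derivation:
After append 92 (leaves=[92]):
  L0: [92]
  root=92
After append 62 (leaves=[92, 62]):
  L0: [92, 62]
  L1: h(92,62)=(92*31+62)%997=920 -> [920]
  root=920
After append 25 (leaves=[92, 62, 25]):
  L0: [92, 62, 25]
  L1: h(92,62)=(92*31+62)%997=920 h(25,25)=(25*31+25)%997=800 -> [920, 800]
  L2: h(920,800)=(920*31+800)%997=407 -> [407]
  root=407
After append 35 (leaves=[92, 62, 25, 35]):
  L0: [92, 62, 25, 35]
  L1: h(92,62)=(92*31+62)%997=920 h(25,35)=(25*31+35)%997=810 -> [920, 810]
  L2: h(920,810)=(920*31+810)%997=417 -> [417]
  root=417
After append 15 (leaves=[92, 62, 25, 35, 15]):
  L0: [92, 62, 25, 35, 15]
  L1: h(92,62)=(92*31+62)%997=920 h(25,35)=(25*31+35)%997=810 h(15,15)=(15*31+15)%997=480 -> [920, 810, 480]
  L2: h(920,810)=(920*31+810)%997=417 h(480,480)=(480*31+480)%997=405 -> [417, 405]
  L3: h(417,405)=(417*31+405)%997=371 -> [371]
  root=371
After append 84 (leaves=[92, 62, 25, 35, 15, 84]):
  L0: [92, 62, 25, 35, 15, 84]
  L1: h(92,62)=(92*31+62)%997=920 h(25,35)=(25*31+35)%997=810 h(15,84)=(15*31+84)%997=549 -> [920, 810, 549]
  L2: h(920,810)=(920*31+810)%997=417 h(549,549)=(549*31+549)%997=619 -> [417, 619]
  L3: h(417,619)=(417*31+619)%997=585 -> [585]
  root=585
After append 57 (leaves=[92, 62, 25, 35, 15, 84, 57]):
  L0: [92, 62, 25, 35, 15, 84, 57]
  L1: h(92,62)=(92*31+62)%997=920 h(25,35)=(25*31+35)%997=810 h(15,84)=(15*31+84)%997=549 h(57,57)=(57*31+57)%997=827 -> [920, 810, 549, 827]
  L2: h(920,810)=(920*31+810)%997=417 h(549,827)=(549*31+827)%997=897 -> [417, 897]
  L3: h(417,897)=(417*31+897)%997=863 -> [863]
  root=863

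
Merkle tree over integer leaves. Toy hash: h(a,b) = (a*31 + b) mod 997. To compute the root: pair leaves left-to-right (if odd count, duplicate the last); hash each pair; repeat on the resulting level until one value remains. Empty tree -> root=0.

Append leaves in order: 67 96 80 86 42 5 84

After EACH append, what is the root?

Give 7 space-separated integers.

After append 67 (leaves=[67]):
  L0: [67]
  root=67
After append 96 (leaves=[67, 96]):
  L0: [67, 96]
  L1: h(67,96)=(67*31+96)%997=179 -> [179]
  root=179
After append 80 (leaves=[67, 96, 80]):
  L0: [67, 96, 80]
  L1: h(67,96)=(67*31+96)%997=179 h(80,80)=(80*31+80)%997=566 -> [179, 566]
  L2: h(179,566)=(179*31+566)%997=133 -> [133]
  root=133
After append 86 (leaves=[67, 96, 80, 86]):
  L0: [67, 96, 80, 86]
  L1: h(67,96)=(67*31+96)%997=179 h(80,86)=(80*31+86)%997=572 -> [179, 572]
  L2: h(179,572)=(179*31+572)%997=139 -> [139]
  root=139
After append 42 (leaves=[67, 96, 80, 86, 42]):
  L0: [67, 96, 80, 86, 42]
  L1: h(67,96)=(67*31+96)%997=179 h(80,86)=(80*31+86)%997=572 h(42,42)=(42*31+42)%997=347 -> [179, 572, 347]
  L2: h(179,572)=(179*31+572)%997=139 h(347,347)=(347*31+347)%997=137 -> [139, 137]
  L3: h(139,137)=(139*31+137)%997=458 -> [458]
  root=458
After append 5 (leaves=[67, 96, 80, 86, 42, 5]):
  L0: [67, 96, 80, 86, 42, 5]
  L1: h(67,96)=(67*31+96)%997=179 h(80,86)=(80*31+86)%997=572 h(42,5)=(42*31+5)%997=310 -> [179, 572, 310]
  L2: h(179,572)=(179*31+572)%997=139 h(310,310)=(310*31+310)%997=947 -> [139, 947]
  L3: h(139,947)=(139*31+947)%997=271 -> [271]
  root=271
After append 84 (leaves=[67, 96, 80, 86, 42, 5, 84]):
  L0: [67, 96, 80, 86, 42, 5, 84]
  L1: h(67,96)=(67*31+96)%997=179 h(80,86)=(80*31+86)%997=572 h(42,5)=(42*31+5)%997=310 h(84,84)=(84*31+84)%997=694 -> [179, 572, 310, 694]
  L2: h(179,572)=(179*31+572)%997=139 h(310,694)=(310*31+694)%997=334 -> [139, 334]
  L3: h(139,334)=(139*31+334)%997=655 -> [655]
  root=655

Answer: 67 179 133 139 458 271 655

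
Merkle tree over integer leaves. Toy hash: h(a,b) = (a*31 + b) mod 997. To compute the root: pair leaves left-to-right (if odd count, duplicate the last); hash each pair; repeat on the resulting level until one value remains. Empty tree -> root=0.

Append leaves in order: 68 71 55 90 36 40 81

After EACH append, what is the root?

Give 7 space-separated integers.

Answer: 68 185 516 551 107 235 674

Derivation:
After append 68 (leaves=[68]):
  L0: [68]
  root=68
After append 71 (leaves=[68, 71]):
  L0: [68, 71]
  L1: h(68,71)=(68*31+71)%997=185 -> [185]
  root=185
After append 55 (leaves=[68, 71, 55]):
  L0: [68, 71, 55]
  L1: h(68,71)=(68*31+71)%997=185 h(55,55)=(55*31+55)%997=763 -> [185, 763]
  L2: h(185,763)=(185*31+763)%997=516 -> [516]
  root=516
After append 90 (leaves=[68, 71, 55, 90]):
  L0: [68, 71, 55, 90]
  L1: h(68,71)=(68*31+71)%997=185 h(55,90)=(55*31+90)%997=798 -> [185, 798]
  L2: h(185,798)=(185*31+798)%997=551 -> [551]
  root=551
After append 36 (leaves=[68, 71, 55, 90, 36]):
  L0: [68, 71, 55, 90, 36]
  L1: h(68,71)=(68*31+71)%997=185 h(55,90)=(55*31+90)%997=798 h(36,36)=(36*31+36)%997=155 -> [185, 798, 155]
  L2: h(185,798)=(185*31+798)%997=551 h(155,155)=(155*31+155)%997=972 -> [551, 972]
  L3: h(551,972)=(551*31+972)%997=107 -> [107]
  root=107
After append 40 (leaves=[68, 71, 55, 90, 36, 40]):
  L0: [68, 71, 55, 90, 36, 40]
  L1: h(68,71)=(68*31+71)%997=185 h(55,90)=(55*31+90)%997=798 h(36,40)=(36*31+40)%997=159 -> [185, 798, 159]
  L2: h(185,798)=(185*31+798)%997=551 h(159,159)=(159*31+159)%997=103 -> [551, 103]
  L3: h(551,103)=(551*31+103)%997=235 -> [235]
  root=235
After append 81 (leaves=[68, 71, 55, 90, 36, 40, 81]):
  L0: [68, 71, 55, 90, 36, 40, 81]
  L1: h(68,71)=(68*31+71)%997=185 h(55,90)=(55*31+90)%997=798 h(36,40)=(36*31+40)%997=159 h(81,81)=(81*31+81)%997=598 -> [185, 798, 159, 598]
  L2: h(185,798)=(185*31+798)%997=551 h(159,598)=(159*31+598)%997=542 -> [551, 542]
  L3: h(551,542)=(551*31+542)%997=674 -> [674]
  root=674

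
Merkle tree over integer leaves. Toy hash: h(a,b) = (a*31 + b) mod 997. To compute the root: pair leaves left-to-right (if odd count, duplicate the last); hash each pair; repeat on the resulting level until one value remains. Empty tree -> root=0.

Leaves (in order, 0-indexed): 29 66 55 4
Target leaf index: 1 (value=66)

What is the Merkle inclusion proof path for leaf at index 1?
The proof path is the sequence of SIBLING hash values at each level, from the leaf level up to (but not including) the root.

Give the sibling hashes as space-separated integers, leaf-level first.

Answer: 29 712

Derivation:
L0 (leaves): [29, 66, 55, 4], target index=1
L1: h(29,66)=(29*31+66)%997=965 [pair 0] h(55,4)=(55*31+4)%997=712 [pair 1] -> [965, 712]
  Sibling for proof at L0: 29
L2: h(965,712)=(965*31+712)%997=717 [pair 0] -> [717]
  Sibling for proof at L1: 712
Root: 717
Proof path (sibling hashes from leaf to root): [29, 712]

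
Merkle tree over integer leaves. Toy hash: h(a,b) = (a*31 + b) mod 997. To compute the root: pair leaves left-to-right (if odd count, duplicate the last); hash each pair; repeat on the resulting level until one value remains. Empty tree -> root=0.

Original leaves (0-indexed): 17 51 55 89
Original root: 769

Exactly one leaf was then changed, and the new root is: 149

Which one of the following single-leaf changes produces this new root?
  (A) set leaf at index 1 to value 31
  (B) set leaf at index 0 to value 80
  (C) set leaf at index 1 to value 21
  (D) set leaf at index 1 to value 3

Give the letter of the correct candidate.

Original leaves: [17, 51, 55, 89]
Target new root: 149
Try each candidate change and compute the resulting root:
Candidate A: set leaf[1] = 31 -> leaves = [17, 31, 55, 89]
  L0: [17, 31, 55, 89]
  L1: h(17,31)=(17*31+31)%997=558 h(55,89)=(55*31+89)%997=797 -> [558, 797]
  L2: h(558,797)=(558*31+797)%997=149 -> [149]
  root = 149 == target 149  ** MATCH **
Candidate B: set leaf[0] = 80 -> leaves = [80, 51, 55, 89]
  L0: [80, 51, 55, 89]
  L1: h(80,51)=(80*31+51)%997=537 h(55,89)=(55*31+89)%997=797 -> [537, 797]
  L2: h(537,797)=(537*31+797)%997=495 -> [495]
  root = 495 != target 149
Candidate C: set leaf[1] = 21 -> leaves = [17, 21, 55, 89]
  L0: [17, 21, 55, 89]
  L1: h(17,21)=(17*31+21)%997=548 h(55,89)=(55*31+89)%997=797 -> [548, 797]
  L2: h(548,797)=(548*31+797)%997=836 -> [836]
  root = 836 != target 149
Candidate D: set leaf[1] = 3 -> leaves = [17, 3, 55, 89]
  L0: [17, 3, 55, 89]
  L1: h(17,3)=(17*31+3)%997=530 h(55,89)=(55*31+89)%997=797 -> [530, 797]
  L2: h(530,797)=(530*31+797)%997=278 -> [278]
  root = 278 != target 149
Candidate A produces the target root.

Answer: A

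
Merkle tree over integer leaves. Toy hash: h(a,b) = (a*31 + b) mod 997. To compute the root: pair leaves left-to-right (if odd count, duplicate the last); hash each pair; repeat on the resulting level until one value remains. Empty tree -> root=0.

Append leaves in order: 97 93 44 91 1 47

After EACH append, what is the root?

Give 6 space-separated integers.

Answer: 97 109 799 846 331 806

Derivation:
After append 97 (leaves=[97]):
  L0: [97]
  root=97
After append 93 (leaves=[97, 93]):
  L0: [97, 93]
  L1: h(97,93)=(97*31+93)%997=109 -> [109]
  root=109
After append 44 (leaves=[97, 93, 44]):
  L0: [97, 93, 44]
  L1: h(97,93)=(97*31+93)%997=109 h(44,44)=(44*31+44)%997=411 -> [109, 411]
  L2: h(109,411)=(109*31+411)%997=799 -> [799]
  root=799
After append 91 (leaves=[97, 93, 44, 91]):
  L0: [97, 93, 44, 91]
  L1: h(97,93)=(97*31+93)%997=109 h(44,91)=(44*31+91)%997=458 -> [109, 458]
  L2: h(109,458)=(109*31+458)%997=846 -> [846]
  root=846
After append 1 (leaves=[97, 93, 44, 91, 1]):
  L0: [97, 93, 44, 91, 1]
  L1: h(97,93)=(97*31+93)%997=109 h(44,91)=(44*31+91)%997=458 h(1,1)=(1*31+1)%997=32 -> [109, 458, 32]
  L2: h(109,458)=(109*31+458)%997=846 h(32,32)=(32*31+32)%997=27 -> [846, 27]
  L3: h(846,27)=(846*31+27)%997=331 -> [331]
  root=331
After append 47 (leaves=[97, 93, 44, 91, 1, 47]):
  L0: [97, 93, 44, 91, 1, 47]
  L1: h(97,93)=(97*31+93)%997=109 h(44,91)=(44*31+91)%997=458 h(1,47)=(1*31+47)%997=78 -> [109, 458, 78]
  L2: h(109,458)=(109*31+458)%997=846 h(78,78)=(78*31+78)%997=502 -> [846, 502]
  L3: h(846,502)=(846*31+502)%997=806 -> [806]
  root=806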